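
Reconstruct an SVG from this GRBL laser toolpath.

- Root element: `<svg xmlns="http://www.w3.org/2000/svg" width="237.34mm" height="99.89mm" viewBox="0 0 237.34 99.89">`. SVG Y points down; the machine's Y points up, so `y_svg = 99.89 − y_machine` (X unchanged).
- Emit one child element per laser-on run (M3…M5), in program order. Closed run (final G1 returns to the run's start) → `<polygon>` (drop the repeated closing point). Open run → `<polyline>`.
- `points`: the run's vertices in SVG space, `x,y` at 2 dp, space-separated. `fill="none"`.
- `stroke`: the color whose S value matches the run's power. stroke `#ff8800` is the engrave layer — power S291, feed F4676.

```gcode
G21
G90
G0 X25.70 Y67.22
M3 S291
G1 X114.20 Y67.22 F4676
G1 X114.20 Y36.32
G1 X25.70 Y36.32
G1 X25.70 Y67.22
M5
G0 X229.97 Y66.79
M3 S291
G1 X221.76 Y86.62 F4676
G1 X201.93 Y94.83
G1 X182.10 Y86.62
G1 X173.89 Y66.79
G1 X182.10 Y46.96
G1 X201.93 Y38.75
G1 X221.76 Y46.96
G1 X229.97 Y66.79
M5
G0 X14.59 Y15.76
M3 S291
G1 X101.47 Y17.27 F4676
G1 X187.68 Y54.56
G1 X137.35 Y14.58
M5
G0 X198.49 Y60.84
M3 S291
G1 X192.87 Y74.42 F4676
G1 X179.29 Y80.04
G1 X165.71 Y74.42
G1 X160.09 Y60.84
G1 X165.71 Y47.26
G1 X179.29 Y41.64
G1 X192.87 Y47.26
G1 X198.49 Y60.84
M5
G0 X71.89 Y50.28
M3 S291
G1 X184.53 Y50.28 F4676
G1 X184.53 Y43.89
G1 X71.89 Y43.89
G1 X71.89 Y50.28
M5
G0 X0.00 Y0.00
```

<svg xmlns="http://www.w3.org/2000/svg" width="237.34mm" height="99.89mm" viewBox="0 0 237.34 99.89">
  <polygon points="25.70,32.67 114.20,32.67 114.20,63.57 25.70,63.57" fill="none" stroke="#ff8800"/>
  <polygon points="229.97,33.10 221.76,13.27 201.93,5.06 182.10,13.27 173.89,33.10 182.10,52.93 201.93,61.14 221.76,52.93" fill="none" stroke="#ff8800"/>
  <polyline points="14.59,84.13 101.47,82.62 187.68,45.33 137.35,85.31" fill="none" stroke="#ff8800"/>
  <polygon points="198.49,39.05 192.87,25.47 179.29,19.85 165.71,25.47 160.09,39.05 165.71,52.63 179.29,58.25 192.87,52.63" fill="none" stroke="#ff8800"/>
  <polygon points="71.89,49.61 184.53,49.61 184.53,56.00 71.89,56.00" fill="none" stroke="#ff8800"/>
</svg>

Each laser-on run becomes one SVG element. Flip Y back into SVG space with y_svg = 99.89 − y_machine. Every run uses S291, so all elements get stroke `#ff8800` (engrave).

Run 1: The run returns to its start, so emit a `<polygon>` with points (Y-flipped): 25.70,32.67 114.20,32.67 114.20,63.57 25.70,63.57.

Run 2: The run returns to its start, so emit a `<polygon>` with points (Y-flipped): 229.97,33.10 221.76,13.27 201.93,5.06 182.10,13.27 173.89,33.10 182.10,52.93 201.93,61.14 221.76,52.93.

Run 3: The run is open, so emit a `<polyline>` with points (Y-flipped): 14.59,84.13 101.47,82.62 187.68,45.33 137.35,85.31.

Run 4: The run returns to its start, so emit a `<polygon>` with points (Y-flipped): 198.49,39.05 192.87,25.47 179.29,19.85 165.71,25.47 160.09,39.05 165.71,52.63 179.29,58.25 192.87,52.63.

Run 5: The run returns to its start, so emit a `<polygon>` with points (Y-flipped): 71.89,49.61 184.53,49.61 184.53,56.00 71.89,56.00.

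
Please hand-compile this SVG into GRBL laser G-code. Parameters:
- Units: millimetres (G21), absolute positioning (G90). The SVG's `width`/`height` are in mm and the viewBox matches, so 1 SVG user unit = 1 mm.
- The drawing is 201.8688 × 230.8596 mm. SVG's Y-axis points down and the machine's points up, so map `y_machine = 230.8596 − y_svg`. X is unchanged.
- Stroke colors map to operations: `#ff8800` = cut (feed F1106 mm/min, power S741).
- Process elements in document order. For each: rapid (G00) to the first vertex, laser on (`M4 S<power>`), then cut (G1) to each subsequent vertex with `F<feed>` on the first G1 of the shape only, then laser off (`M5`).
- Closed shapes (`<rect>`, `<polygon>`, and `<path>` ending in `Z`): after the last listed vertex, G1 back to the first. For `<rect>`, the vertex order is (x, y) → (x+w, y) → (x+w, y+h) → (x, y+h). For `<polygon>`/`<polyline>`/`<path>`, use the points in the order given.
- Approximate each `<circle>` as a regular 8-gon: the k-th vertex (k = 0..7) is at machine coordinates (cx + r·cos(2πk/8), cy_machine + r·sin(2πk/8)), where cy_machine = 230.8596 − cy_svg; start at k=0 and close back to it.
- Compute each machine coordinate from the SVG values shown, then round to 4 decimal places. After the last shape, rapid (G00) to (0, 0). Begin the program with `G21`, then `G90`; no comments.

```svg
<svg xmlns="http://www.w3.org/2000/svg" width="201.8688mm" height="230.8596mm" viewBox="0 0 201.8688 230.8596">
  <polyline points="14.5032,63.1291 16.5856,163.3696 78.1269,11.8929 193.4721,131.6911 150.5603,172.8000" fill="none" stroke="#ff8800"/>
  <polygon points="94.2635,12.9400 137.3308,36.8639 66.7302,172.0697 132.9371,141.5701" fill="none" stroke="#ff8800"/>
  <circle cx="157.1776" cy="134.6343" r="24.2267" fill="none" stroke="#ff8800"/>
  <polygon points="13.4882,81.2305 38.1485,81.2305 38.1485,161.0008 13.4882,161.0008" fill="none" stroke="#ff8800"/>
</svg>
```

1 u = 1 mm; y_m = 230.8596 − y.

[1] `<polyline>` open polyline, #ff8800→cut S741 F1106: (14.5032,167.7305) → (16.5856,67.4900) → (78.1269,218.9667) → (193.4721,99.1685) → (150.5603,58.0596)

[2] `<polygon>` closed polygon, #ff8800→cut S741 F1106: (94.2635,217.9196) → (137.3308,193.9957) → (66.7302,58.7899) → (132.9371,89.2895) → (94.2635,217.9196) (closed)

[3] `<circle>` circle, #ff8800→cut S741 F1106: (181.4043,96.2253) → (174.3085,113.3562) → (157.1776,120.4520) → (140.0467,113.3562) → (132.9509,96.2253) → (140.0467,79.0944) → (157.1776,71.9986) → (174.3085,79.0944) → (181.4043,96.2253) (closed)

[4] `<polygon>` rectangle, #ff8800→cut S741 F1106: (13.4882,149.6291) → (38.1485,149.6291) → (38.1485,69.8588) → (13.4882,69.8588) → (13.4882,149.6291) (closed)

G21
G90
G00 X14.5032 Y167.7305
M4 S741
G1 X16.5856 Y67.4900 F1106
G1 X78.1269 Y218.9667
G1 X193.4721 Y99.1685
G1 X150.5603 Y58.0596
M5
G00 X94.2635 Y217.9196
M4 S741
G1 X137.3308 Y193.9957 F1106
G1 X66.7302 Y58.7899
G1 X132.9371 Y89.2895
G1 X94.2635 Y217.9196
M5
G00 X181.4043 Y96.2253
M4 S741
G1 X174.3085 Y113.3562 F1106
G1 X157.1776 Y120.4520
G1 X140.0467 Y113.3562
G1 X132.9509 Y96.2253
G1 X140.0467 Y79.0944
G1 X157.1776 Y71.9986
G1 X174.3085 Y79.0944
G1 X181.4043 Y96.2253
M5
G00 X13.4882 Y149.6291
M4 S741
G1 X38.1485 Y149.6291 F1106
G1 X38.1485 Y69.8588
G1 X13.4882 Y69.8588
G1 X13.4882 Y149.6291
M5
G00 X0.0000 Y0.0000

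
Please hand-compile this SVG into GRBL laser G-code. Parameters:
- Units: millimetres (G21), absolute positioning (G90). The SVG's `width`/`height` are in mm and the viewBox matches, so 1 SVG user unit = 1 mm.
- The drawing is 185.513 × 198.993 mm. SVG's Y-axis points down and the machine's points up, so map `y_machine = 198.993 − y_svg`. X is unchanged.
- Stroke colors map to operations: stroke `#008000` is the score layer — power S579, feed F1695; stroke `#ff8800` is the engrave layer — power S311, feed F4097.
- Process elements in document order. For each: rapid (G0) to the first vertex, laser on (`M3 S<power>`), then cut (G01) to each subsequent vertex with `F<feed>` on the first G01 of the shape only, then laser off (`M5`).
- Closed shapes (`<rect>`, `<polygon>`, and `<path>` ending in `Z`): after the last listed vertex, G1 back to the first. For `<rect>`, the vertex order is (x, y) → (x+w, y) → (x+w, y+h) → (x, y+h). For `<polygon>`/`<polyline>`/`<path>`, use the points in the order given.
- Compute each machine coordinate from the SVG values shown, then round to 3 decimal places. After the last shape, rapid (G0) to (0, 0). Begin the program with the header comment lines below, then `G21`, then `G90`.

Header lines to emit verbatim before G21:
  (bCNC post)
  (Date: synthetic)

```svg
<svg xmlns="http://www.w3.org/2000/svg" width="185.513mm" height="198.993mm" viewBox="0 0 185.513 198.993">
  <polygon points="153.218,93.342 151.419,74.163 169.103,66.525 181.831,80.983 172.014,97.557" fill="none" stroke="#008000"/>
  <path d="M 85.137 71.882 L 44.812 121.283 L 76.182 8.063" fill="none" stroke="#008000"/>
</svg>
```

(bCNC post)
(Date: synthetic)
G21
G90
G0 X153.218 Y105.651
M3 S579
G01 X151.419 Y124.830 F1695
G01 X169.103 Y132.468
G01 X181.831 Y118.010
G01 X172.014 Y101.436
G01 X153.218 Y105.651
M5
G0 X85.137 Y127.111
M3 S579
G01 X44.812 Y77.710 F1695
G01 X76.182 Y190.930
M5
G0 X0.000 Y0.000

1 u = 1 mm; y_m = 198.993 − y.

[1] `<polygon>` regular polygon, #008000→score S579 F1695: (153.218,105.651) → (151.419,124.830) → (169.103,132.468) → (181.831,118.010) → (172.014,101.436) → (153.218,105.651) (closed)

[2] `<path>` open polyline, #008000→score S579 F1695: (85.137,127.111) → (44.812,77.710) → (76.182,190.930)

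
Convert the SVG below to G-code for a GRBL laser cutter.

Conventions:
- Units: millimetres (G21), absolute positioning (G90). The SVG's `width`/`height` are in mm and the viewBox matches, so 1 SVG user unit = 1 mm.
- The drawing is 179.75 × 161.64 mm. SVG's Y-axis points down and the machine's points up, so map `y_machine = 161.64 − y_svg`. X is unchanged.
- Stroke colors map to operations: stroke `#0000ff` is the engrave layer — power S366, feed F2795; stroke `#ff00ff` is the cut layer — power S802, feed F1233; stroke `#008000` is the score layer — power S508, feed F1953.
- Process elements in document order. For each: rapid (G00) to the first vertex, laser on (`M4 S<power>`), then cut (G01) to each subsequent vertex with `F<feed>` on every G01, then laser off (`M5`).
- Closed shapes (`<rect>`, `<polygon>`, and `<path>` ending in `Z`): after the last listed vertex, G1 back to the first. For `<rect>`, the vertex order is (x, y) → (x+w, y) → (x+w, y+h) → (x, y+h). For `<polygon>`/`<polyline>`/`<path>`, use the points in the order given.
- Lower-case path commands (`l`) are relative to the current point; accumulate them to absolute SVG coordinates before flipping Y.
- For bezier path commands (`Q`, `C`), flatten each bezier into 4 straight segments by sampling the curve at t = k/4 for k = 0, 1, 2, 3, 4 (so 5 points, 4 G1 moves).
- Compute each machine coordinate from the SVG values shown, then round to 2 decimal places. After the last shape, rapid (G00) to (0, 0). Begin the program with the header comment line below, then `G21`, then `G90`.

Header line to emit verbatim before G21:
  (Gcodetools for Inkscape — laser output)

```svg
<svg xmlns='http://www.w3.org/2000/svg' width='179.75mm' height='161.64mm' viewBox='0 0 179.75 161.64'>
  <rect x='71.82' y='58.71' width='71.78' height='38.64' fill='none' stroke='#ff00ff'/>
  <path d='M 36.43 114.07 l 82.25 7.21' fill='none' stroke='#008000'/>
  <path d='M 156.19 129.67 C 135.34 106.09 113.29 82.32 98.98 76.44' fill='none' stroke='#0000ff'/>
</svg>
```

viewBox `0 0 179.75 161.64` with mm width/height → 1 unit = 1 mm. Flip: y_m = 161.64 − y_svg.

**Shape 1** — `<rect>` rectangle, stroke `#ff00ff` → cut (S802, F1233). Machine vertices: (71.82,102.93) → (143.60,102.93) → (143.60,64.29) → (71.82,64.29) → (71.82,102.93). Closed: final G1 returns to the first vertex.

**Shape 2** — `<path>` line segment, stroke `#008000` → score (S508, F1953). Machine vertices: (36.43,47.57) → (118.68,40.36). Open path.

**Shape 3** — `<path>` cubic bezier, stroke `#0000ff` → engrave (S366, F2795). Control points (SVG): P0=(156.19,129.67), P1=(135.34,106.09), P2=(113.29,82.32), P3=(98.98,76.44); sampled at t=k/4. Machine vertices: (156.19,31.97) → (140.47,49.41) → (125.13,65.22) → (111.02,77.72) → (98.98,85.20). Open path.

(Gcodetools for Inkscape — laser output)
G21
G90
G00 X71.82 Y102.93
M4 S802
G01 X143.60 Y102.93 F1233
G01 X143.60 Y64.29 F1233
G01 X71.82 Y64.29 F1233
G01 X71.82 Y102.93 F1233
M5
G00 X36.43 Y47.57
M4 S508
G01 X118.68 Y40.36 F1953
M5
G00 X156.19 Y31.97
M4 S366
G01 X140.47 Y49.41 F2795
G01 X125.13 Y65.22 F2795
G01 X111.02 Y77.72 F2795
G01 X98.98 Y85.20 F2795
M5
G00 X0.00 Y0.00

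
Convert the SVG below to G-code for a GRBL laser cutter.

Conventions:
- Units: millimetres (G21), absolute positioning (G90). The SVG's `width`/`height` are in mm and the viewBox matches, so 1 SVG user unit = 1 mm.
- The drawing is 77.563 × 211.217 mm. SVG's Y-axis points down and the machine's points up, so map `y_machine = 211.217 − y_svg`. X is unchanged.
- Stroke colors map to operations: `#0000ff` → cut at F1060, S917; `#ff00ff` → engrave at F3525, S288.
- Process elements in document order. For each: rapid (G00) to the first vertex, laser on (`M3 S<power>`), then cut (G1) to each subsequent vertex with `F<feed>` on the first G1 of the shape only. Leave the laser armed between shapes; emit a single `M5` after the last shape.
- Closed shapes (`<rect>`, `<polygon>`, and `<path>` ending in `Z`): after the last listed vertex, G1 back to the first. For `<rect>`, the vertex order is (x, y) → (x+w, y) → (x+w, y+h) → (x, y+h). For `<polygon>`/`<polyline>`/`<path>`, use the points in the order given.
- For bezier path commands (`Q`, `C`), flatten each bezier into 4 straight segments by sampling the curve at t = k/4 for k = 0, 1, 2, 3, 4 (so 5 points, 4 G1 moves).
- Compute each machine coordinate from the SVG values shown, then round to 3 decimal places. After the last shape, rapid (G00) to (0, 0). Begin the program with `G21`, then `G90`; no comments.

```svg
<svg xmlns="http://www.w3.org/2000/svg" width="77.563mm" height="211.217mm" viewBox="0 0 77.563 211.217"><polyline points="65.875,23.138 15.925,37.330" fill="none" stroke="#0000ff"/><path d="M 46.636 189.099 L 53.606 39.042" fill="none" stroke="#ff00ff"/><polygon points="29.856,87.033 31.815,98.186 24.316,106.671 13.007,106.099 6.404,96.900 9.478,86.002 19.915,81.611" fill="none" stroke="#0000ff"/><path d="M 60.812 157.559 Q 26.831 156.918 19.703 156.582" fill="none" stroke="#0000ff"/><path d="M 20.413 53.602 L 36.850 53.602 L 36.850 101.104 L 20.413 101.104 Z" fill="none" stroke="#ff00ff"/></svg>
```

G21
G90
G00 X65.875 Y188.079
M3 S917
G1 X15.925 Y173.887 F1060
G00 X46.636 Y22.118
M3 S288
G1 X53.606 Y172.175 F3525
G00 X29.856 Y124.184
M3 S917
G1 X31.815 Y113.031 F1060
G1 X24.316 Y104.546
G1 X13.007 Y105.118
G1 X6.404 Y114.317
G1 X9.478 Y125.215
G1 X19.915 Y129.606
G1 X29.856 Y124.184
G00 X60.812 Y53.658
M3 S917
G1 X45.500 Y53.959 F1060
G1 X33.544 Y54.223
G1 X24.945 Y54.448
G1 X19.703 Y54.635
G00 X20.413 Y157.615
M3 S288
G1 X36.850 Y157.615 F3525
G1 X36.850 Y110.113
G1 X20.413 Y110.113
G1 X20.413 Y157.615
M5
G00 X0.000 Y0.000

1 u = 1 mm; y_m = 211.217 − y.

[1] `<polyline>` line segment, #0000ff→cut S917 F1060: (65.875,188.079) → (15.925,173.887)

[2] `<path>` line segment, #ff00ff→engrave S288 F3525: (46.636,22.118) → (53.606,172.175)

[3] `<polygon>` regular polygon, #0000ff→cut S917 F1060: (29.856,124.184) → (31.815,113.031) → (24.316,104.546) → (13.007,105.118) → (6.404,114.317) → (9.478,125.215) → (19.915,129.606) → (29.856,124.184) (closed)

[4] `<path>` quadratic bezier, #0000ff→cut S917 F1060: (60.812,53.658) → (45.500,53.959) → (33.544,54.223) → (24.945,54.448) → (19.703,54.635)

[5] `<path>` rectangle, #ff00ff→engrave S288 F3525: (20.413,157.615) → (36.850,157.615) → (36.850,110.113) → (20.413,110.113) → (20.413,157.615) (closed)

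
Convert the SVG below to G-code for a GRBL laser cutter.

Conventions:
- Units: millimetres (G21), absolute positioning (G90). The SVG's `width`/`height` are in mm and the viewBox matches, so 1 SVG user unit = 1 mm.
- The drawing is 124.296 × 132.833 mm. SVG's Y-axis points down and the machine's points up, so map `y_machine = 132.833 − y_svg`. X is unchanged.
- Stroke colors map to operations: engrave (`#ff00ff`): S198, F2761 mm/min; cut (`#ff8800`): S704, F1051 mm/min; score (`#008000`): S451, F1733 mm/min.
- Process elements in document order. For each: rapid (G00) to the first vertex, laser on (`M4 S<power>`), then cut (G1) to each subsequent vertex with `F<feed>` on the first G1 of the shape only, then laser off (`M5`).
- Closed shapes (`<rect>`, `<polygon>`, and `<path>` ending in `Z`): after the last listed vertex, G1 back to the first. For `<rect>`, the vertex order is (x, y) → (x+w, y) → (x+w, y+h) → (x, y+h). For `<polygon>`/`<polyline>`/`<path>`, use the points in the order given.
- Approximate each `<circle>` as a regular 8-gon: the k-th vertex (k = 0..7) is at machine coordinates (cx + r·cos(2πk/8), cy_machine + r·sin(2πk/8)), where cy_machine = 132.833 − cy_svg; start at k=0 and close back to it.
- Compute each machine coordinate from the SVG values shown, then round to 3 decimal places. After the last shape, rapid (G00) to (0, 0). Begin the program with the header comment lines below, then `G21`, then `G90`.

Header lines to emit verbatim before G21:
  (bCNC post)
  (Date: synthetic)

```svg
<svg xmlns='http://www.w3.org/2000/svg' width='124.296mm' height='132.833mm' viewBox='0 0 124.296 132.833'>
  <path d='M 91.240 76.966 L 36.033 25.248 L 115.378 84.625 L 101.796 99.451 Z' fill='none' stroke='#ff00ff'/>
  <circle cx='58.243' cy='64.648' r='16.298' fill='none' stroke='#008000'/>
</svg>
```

Since the viewBox matches the mm dimensions, user units are millimetres directly. The only transform is the Y-flip y_m = 132.833 − y_svg.

Shape 1 is a closed polygon drawn with `<path>`. Its stroke #ff00ff means engrave at S198, F2761. After flipping Y the toolpath is (91.240,55.867) → (36.033,107.585) → (115.378,48.208) → (101.796,33.382) → (91.240,55.867), returning to the start.

Shape 2 is a circle drawn with `<circle>`. Its stroke #008000 means score at S451, F1733. After flipping Y the toolpath is (74.541,68.185) → (69.767,79.709) → (58.243,84.483) → (46.719,79.709) → (41.945,68.185) → (46.719,56.661) → (58.243,51.887) → (69.767,56.661) → (74.541,68.185), returning to the start.

(bCNC post)
(Date: synthetic)
G21
G90
G00 X91.240 Y55.867
M4 S198
G1 X36.033 Y107.585 F2761
G1 X115.378 Y48.208
G1 X101.796 Y33.382
G1 X91.240 Y55.867
M5
G00 X74.541 Y68.185
M4 S451
G1 X69.767 Y79.709 F1733
G1 X58.243 Y84.483
G1 X46.719 Y79.709
G1 X41.945 Y68.185
G1 X46.719 Y56.661
G1 X58.243 Y51.887
G1 X69.767 Y56.661
G1 X74.541 Y68.185
M5
G00 X0.000 Y0.000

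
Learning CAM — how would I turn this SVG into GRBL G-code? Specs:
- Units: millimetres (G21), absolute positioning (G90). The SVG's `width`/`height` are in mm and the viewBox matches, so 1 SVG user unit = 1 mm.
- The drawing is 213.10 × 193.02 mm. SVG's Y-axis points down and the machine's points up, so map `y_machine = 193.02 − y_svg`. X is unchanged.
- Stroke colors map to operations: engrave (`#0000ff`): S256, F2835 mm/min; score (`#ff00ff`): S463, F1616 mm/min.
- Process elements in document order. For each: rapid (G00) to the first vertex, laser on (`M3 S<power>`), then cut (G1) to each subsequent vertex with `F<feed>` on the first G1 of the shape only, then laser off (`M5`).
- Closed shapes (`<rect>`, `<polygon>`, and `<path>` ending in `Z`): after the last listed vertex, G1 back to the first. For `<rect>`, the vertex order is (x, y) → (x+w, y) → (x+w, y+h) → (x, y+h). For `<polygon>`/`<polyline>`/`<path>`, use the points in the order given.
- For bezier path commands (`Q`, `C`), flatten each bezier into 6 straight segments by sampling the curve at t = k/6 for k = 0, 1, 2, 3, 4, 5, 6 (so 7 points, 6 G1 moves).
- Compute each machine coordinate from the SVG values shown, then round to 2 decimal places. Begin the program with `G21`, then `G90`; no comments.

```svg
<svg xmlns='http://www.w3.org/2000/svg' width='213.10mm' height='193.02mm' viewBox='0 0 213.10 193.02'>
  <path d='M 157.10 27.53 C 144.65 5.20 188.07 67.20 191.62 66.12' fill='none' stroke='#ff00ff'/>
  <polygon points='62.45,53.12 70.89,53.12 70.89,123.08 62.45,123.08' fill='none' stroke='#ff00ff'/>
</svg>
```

Since the viewBox matches the mm dimensions, user units are millimetres directly. The only transform is the Y-flip y_m = 193.02 − y_svg.

Shape 1 is a cubic bezier drawn with `<path>`. Its stroke #ff00ff means score at S463, F1616. After flipping Y the toolpath is (157.10,165.49) → (155.09,170.31) → (159.73,165.17) → (168.36,154.16) → (178.33,141.39) → (186.97,130.93) → (191.62,126.90).

Shape 2 is a rectangle drawn with `<polygon>`. Its stroke #ff00ff means score at S463, F1616. After flipping Y the toolpath is (62.45,139.90) → (70.89,139.90) → (70.89,69.94) → (62.45,69.94) → (62.45,139.90), returning to the start.

G21
G90
G00 X157.10 Y165.49
M3 S463
G1 X155.09 Y170.31 F1616
G1 X159.73 Y165.17
G1 X168.36 Y154.16
G1 X178.33 Y141.39
G1 X186.97 Y130.93
G1 X191.62 Y126.90
M5
G00 X62.45 Y139.90
M3 S463
G1 X70.89 Y139.90 F1616
G1 X70.89 Y69.94
G1 X62.45 Y69.94
G1 X62.45 Y139.90
M5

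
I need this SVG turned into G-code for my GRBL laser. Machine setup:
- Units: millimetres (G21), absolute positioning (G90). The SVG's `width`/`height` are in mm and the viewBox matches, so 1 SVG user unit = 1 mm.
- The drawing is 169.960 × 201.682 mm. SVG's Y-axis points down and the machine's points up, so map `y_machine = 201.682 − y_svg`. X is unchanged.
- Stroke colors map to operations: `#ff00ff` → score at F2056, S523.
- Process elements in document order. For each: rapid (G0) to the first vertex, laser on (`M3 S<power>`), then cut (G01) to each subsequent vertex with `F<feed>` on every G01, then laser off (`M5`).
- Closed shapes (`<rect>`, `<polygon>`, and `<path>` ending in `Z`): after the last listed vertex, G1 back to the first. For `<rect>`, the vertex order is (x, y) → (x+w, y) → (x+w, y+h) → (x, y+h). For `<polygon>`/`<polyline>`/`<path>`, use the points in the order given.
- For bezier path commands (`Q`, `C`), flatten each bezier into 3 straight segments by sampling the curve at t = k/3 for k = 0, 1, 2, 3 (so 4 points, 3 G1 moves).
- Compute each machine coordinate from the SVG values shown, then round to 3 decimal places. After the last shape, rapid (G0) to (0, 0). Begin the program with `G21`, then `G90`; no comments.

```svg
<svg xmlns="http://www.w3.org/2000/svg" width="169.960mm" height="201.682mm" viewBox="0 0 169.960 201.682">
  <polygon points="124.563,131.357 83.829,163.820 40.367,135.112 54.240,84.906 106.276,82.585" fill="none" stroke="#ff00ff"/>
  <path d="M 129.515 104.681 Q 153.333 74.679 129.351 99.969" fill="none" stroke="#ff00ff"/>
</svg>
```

Since the viewBox matches the mm dimensions, user units are millimetres directly. The only transform is the Y-flip y_m = 201.682 − y_svg.

Shape 1 is a regular polygon drawn with `<polygon>`. Its stroke #ff00ff means score at S523, F2056. After flipping Y the toolpath is (124.563,70.325) → (83.829,37.862) → (40.367,66.570) → (54.240,116.776) → (106.276,119.097) → (124.563,70.325), returning to the start.

Shape 2 is a quadratic bezier drawn with `<path>`. Its stroke #ff00ff means score at S523, F2056. After flipping Y the toolpath is (129.515,97.001) → (140.083,110.859) → (140.028,112.429) → (129.351,101.713).

G21
G90
G0 X124.563 Y70.325
M3 S523
G01 X83.829 Y37.862 F2056
G01 X40.367 Y66.570 F2056
G01 X54.240 Y116.776 F2056
G01 X106.276 Y119.097 F2056
G01 X124.563 Y70.325 F2056
M5
G0 X129.515 Y97.001
M3 S523
G01 X140.083 Y110.859 F2056
G01 X140.028 Y112.429 F2056
G01 X129.351 Y101.713 F2056
M5
G0 X0.000 Y0.000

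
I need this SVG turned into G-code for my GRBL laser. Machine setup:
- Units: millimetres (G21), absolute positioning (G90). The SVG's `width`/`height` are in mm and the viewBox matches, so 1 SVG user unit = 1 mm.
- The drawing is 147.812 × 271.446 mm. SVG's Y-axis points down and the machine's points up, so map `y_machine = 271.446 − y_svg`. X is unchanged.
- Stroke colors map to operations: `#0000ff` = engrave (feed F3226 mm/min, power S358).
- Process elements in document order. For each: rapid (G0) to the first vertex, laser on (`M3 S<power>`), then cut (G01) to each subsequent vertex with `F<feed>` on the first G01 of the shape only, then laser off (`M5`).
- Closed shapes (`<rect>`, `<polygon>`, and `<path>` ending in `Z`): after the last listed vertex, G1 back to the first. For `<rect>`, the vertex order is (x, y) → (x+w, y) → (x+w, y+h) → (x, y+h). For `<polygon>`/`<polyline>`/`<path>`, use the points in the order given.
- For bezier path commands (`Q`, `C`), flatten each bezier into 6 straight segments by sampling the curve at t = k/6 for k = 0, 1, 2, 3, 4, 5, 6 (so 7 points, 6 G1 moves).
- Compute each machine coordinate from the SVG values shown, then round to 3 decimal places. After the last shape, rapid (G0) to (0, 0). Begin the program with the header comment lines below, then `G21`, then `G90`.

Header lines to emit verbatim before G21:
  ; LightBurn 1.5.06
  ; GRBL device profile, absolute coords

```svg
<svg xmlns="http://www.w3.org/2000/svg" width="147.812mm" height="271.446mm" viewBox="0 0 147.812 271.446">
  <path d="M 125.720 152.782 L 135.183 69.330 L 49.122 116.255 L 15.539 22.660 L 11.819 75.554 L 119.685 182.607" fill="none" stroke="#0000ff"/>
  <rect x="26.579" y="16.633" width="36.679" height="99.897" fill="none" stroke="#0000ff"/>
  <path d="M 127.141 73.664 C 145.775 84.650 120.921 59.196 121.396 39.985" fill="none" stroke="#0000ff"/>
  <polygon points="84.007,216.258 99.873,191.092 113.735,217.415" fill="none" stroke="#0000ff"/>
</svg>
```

; LightBurn 1.5.06
; GRBL device profile, absolute coords
G21
G90
G0 X125.720 Y118.664
M3 S358
G01 X135.183 Y202.116 F3226
G01 X49.122 Y155.191
G01 X15.539 Y248.786
G01 X11.819 Y195.892
G01 X119.685 Y88.839
M5
G0 X26.579 Y254.813
M3 S358
G01 X63.258 Y254.813 F3226
G01 X63.258 Y154.916
G01 X26.579 Y154.916
G01 X26.579 Y254.813
M5
G0 X127.141 Y197.782
M3 S358
G01 X133.153 Y195.128 F3226
G01 X133.828 Y197.362
G01 X131.078 Y203.298
G01 X126.815 Y211.750
G01 X122.951 Y221.533
G01 X121.396 Y231.461
M5
G0 X84.007 Y55.188
M3 S358
G01 X99.873 Y80.354 F3226
G01 X113.735 Y54.031
G01 X84.007 Y55.188
M5
G0 X0.000 Y0.000

Since the viewBox matches the mm dimensions, user units are millimetres directly. The only transform is the Y-flip y_m = 271.446 − y_svg.

Shape 1 is a open polyline drawn with `<path>`. Its stroke #0000ff means engrave at S358, F3226. After flipping Y the toolpath is (125.720,118.664) → (135.183,202.116) → (49.122,155.191) → (15.539,248.786) → (11.819,195.892) → (119.685,88.839).

Shape 2 is a rectangle drawn with `<rect>`. Its stroke #0000ff means engrave at S358, F3226. After flipping Y the toolpath is (26.579,254.813) → (63.258,254.813) → (63.258,154.916) → (26.579,154.916) → (26.579,254.813), returning to the start.

Shape 3 is a cubic bezier drawn with `<path>`. Its stroke #0000ff means engrave at S358, F3226. After flipping Y the toolpath is (127.141,197.782) → (133.153,195.128) → (133.828,197.362) → (131.078,203.298) → (126.815,211.750) → (122.951,221.533) → (121.396,231.461).

Shape 4 is a regular polygon drawn with `<polygon>`. Its stroke #0000ff means engrave at S358, F3226. After flipping Y the toolpath is (84.007,55.188) → (99.873,80.354) → (113.735,54.031) → (84.007,55.188), returning to the start.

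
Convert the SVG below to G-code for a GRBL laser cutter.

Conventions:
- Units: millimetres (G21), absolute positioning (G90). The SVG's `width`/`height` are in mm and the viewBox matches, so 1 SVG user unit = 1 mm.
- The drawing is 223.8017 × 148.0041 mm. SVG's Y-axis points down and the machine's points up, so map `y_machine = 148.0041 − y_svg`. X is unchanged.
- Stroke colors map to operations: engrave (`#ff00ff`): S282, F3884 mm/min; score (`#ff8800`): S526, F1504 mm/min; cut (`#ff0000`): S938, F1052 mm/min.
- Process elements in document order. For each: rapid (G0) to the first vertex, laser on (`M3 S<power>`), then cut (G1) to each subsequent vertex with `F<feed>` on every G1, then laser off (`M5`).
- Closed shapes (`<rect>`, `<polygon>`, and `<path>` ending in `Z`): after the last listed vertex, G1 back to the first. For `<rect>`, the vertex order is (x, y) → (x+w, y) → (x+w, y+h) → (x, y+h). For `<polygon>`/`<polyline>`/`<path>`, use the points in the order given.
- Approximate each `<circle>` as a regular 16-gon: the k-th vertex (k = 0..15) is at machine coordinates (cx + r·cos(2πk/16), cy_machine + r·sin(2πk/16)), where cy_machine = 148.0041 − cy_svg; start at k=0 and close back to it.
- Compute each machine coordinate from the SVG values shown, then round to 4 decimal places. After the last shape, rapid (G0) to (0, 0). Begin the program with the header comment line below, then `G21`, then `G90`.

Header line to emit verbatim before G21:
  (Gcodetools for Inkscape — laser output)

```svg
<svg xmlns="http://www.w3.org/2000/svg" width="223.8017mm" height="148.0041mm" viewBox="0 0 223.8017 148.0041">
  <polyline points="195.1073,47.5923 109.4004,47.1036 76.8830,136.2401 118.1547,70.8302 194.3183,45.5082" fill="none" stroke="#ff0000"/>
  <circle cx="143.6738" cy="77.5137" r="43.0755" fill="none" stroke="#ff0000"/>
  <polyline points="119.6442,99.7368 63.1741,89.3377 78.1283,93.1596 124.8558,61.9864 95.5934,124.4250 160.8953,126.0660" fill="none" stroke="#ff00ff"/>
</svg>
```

Since the viewBox matches the mm dimensions, user units are millimetres directly. The only transform is the Y-flip y_m = 148.0041 − y_svg.

Shape 1 is a open polyline drawn with `<polyline>`. Its stroke #ff0000 means cut at S938, F1052. After flipping Y the toolpath is (195.1073,100.4118) → (109.4004,100.9005) → (76.8830,11.7640) → (118.1547,77.1739) → (194.3183,102.4959).

Shape 2 is a circle drawn with `<circle>`. Its stroke #ff0000 means cut at S938, F1052. After flipping Y the toolpath is (186.7493,70.4904) → (183.4704,86.9747) → (174.1328,100.9494) → (160.1581,110.2870) → (143.6738,113.5659) → (127.1895,110.2870) → (113.2148,100.9494) → (103.8772,86.9747) → (100.5983,70.4904) → (103.8772,54.0061) → (113.2148,40.0314) → (127.1895,30.6938) → (143.6738,27.4149) → (160.1581,30.6938) → (174.1328,40.0314) → (183.4704,54.0061) → (186.7493,70.4904), returning to the start.

Shape 3 is a open polyline drawn with `<polyline>`. Its stroke #ff00ff means engrave at S282, F3884. After flipping Y the toolpath is (119.6442,48.2673) → (63.1741,58.6664) → (78.1283,54.8445) → (124.8558,86.0177) → (95.5934,23.5791) → (160.8953,21.9381).

(Gcodetools for Inkscape — laser output)
G21
G90
G0 X195.1073 Y100.4118
M3 S938
G1 X109.4004 Y100.9005 F1052
G1 X76.8830 Y11.7640 F1052
G1 X118.1547 Y77.1739 F1052
G1 X194.3183 Y102.4959 F1052
M5
G0 X186.7493 Y70.4904
M3 S938
G1 X183.4704 Y86.9747 F1052
G1 X174.1328 Y100.9494 F1052
G1 X160.1581 Y110.2870 F1052
G1 X143.6738 Y113.5659 F1052
G1 X127.1895 Y110.2870 F1052
G1 X113.2148 Y100.9494 F1052
G1 X103.8772 Y86.9747 F1052
G1 X100.5983 Y70.4904 F1052
G1 X103.8772 Y54.0061 F1052
G1 X113.2148 Y40.0314 F1052
G1 X127.1895 Y30.6938 F1052
G1 X143.6738 Y27.4149 F1052
G1 X160.1581 Y30.6938 F1052
G1 X174.1328 Y40.0314 F1052
G1 X183.4704 Y54.0061 F1052
G1 X186.7493 Y70.4904 F1052
M5
G0 X119.6442 Y48.2673
M3 S282
G1 X63.1741 Y58.6664 F3884
G1 X78.1283 Y54.8445 F3884
G1 X124.8558 Y86.0177 F3884
G1 X95.5934 Y23.5791 F3884
G1 X160.8953 Y21.9381 F3884
M5
G0 X0.0000 Y0.0000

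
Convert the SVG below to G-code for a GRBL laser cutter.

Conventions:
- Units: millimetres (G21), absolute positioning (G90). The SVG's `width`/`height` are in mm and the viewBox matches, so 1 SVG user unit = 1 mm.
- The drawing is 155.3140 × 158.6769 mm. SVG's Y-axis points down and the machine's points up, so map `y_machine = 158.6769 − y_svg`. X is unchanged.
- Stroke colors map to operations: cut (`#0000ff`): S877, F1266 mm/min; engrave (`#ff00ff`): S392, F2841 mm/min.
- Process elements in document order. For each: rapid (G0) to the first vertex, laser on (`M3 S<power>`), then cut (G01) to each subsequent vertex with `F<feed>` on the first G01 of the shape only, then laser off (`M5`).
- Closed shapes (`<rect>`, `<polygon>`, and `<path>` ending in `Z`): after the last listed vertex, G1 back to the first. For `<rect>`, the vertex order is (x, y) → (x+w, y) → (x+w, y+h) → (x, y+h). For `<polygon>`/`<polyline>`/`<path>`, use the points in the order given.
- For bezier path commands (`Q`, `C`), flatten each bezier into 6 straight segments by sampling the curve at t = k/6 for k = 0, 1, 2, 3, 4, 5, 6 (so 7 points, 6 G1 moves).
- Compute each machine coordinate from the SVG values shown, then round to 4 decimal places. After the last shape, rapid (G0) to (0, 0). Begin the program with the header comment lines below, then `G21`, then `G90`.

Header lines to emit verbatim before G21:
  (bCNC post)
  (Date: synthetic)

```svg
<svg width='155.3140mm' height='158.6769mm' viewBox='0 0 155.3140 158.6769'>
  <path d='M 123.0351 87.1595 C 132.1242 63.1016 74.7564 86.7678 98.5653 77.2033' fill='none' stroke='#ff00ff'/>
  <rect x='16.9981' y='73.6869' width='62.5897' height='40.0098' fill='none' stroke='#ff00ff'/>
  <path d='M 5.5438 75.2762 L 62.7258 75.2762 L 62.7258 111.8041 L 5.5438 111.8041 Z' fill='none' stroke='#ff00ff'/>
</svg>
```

(bCNC post)
(Date: synthetic)
G21
G90
G0 X123.0351 Y71.5174
M3 S392
G01 X122.7251 Y79.9441 F2841
G01 X115.4398 Y82.6656
G01 X105.2803 Y81.9305
G01 X96.3474 Y79.9877
G01 X92.7421 Y79.0858
G01 X98.5653 Y81.4736
M5
G0 X16.9981 Y84.9900
M3 S392
G01 X79.5878 Y84.9900 F2841
G01 X79.5878 Y44.9802
G01 X16.9981 Y44.9802
G01 X16.9981 Y84.9900
M5
G0 X5.5438 Y83.4007
M3 S392
G01 X62.7258 Y83.4007 F2841
G01 X62.7258 Y46.8728
G01 X5.5438 Y46.8728
G01 X5.5438 Y83.4007
M5
G0 X0.0000 Y0.0000

1 u = 1 mm; y_m = 158.6769 − y.

[1] `<path>` cubic bezier, #ff00ff→engrave S392 F2841: (123.0351,71.5174) → (122.7251,79.9441) → (115.4398,82.6656) → (105.2803,81.9305) → (96.3474,79.9877) → (92.7421,79.0858) → (98.5653,81.4736)

[2] `<rect>` rectangle, #ff00ff→engrave S392 F2841: (16.9981,84.9900) → (79.5878,84.9900) → (79.5878,44.9802) → (16.9981,44.9802) → (16.9981,84.9900) (closed)

[3] `<path>` rectangle, #ff00ff→engrave S392 F2841: (5.5438,83.4007) → (62.7258,83.4007) → (62.7258,46.8728) → (5.5438,46.8728) → (5.5438,83.4007) (closed)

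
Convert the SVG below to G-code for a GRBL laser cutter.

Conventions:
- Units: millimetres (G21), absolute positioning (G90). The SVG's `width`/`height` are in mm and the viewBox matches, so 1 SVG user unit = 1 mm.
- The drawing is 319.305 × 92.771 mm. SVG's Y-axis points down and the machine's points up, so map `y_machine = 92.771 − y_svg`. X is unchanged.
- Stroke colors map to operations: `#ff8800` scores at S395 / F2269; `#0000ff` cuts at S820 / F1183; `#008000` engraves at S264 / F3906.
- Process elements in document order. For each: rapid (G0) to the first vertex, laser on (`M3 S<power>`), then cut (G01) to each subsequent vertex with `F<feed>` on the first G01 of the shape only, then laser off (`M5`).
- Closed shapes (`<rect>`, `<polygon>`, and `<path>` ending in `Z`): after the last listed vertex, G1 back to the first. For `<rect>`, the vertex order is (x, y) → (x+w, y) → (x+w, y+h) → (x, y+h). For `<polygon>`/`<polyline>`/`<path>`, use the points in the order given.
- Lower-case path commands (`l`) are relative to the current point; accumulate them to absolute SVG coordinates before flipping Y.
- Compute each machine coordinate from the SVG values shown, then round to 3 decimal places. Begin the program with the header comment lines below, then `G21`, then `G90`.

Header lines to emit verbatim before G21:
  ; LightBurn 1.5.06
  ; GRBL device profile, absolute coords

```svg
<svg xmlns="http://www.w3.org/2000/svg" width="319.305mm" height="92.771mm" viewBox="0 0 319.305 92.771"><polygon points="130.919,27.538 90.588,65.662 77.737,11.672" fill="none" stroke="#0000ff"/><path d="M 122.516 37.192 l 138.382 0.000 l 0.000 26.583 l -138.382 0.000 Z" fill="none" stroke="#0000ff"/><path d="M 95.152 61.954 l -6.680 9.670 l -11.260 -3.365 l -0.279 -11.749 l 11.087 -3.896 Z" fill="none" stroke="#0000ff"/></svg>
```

viewBox `0 0 319.305 92.771` with mm width/height → 1 unit = 1 mm. Flip: y_m = 92.771 − y_svg.

**Shape 1** — `<polygon>` regular polygon, stroke `#0000ff` → cut (S820, F1183). Machine vertices: (130.919,65.233) → (90.588,27.109) → (77.737,81.099) → (130.919,65.233). Closed: final G1 returns to the first vertex.

**Shape 2** — `<path>` rectangle, stroke `#0000ff` → cut (S820, F1183). Machine vertices: (122.516,55.579) → (260.898,55.579) → (260.898,28.996) → (122.516,28.996) → (122.516,55.579). Closed: final G1 returns to the first vertex.

**Shape 3** — `<path>` regular polygon, stroke `#0000ff` → cut (S820, F1183). Machine vertices: (95.152,30.817) → (88.472,21.147) → (77.212,24.512) → (76.933,36.261) → (88.020,40.157) → (95.152,30.817). Closed: final G1 returns to the first vertex.

; LightBurn 1.5.06
; GRBL device profile, absolute coords
G21
G90
G0 X130.919 Y65.233
M3 S820
G01 X90.588 Y27.109 F1183
G01 X77.737 Y81.099
G01 X130.919 Y65.233
M5
G0 X122.516 Y55.579
M3 S820
G01 X260.898 Y55.579 F1183
G01 X260.898 Y28.996
G01 X122.516 Y28.996
G01 X122.516 Y55.579
M5
G0 X95.152 Y30.817
M3 S820
G01 X88.472 Y21.147 F1183
G01 X77.212 Y24.512
G01 X76.933 Y36.261
G01 X88.020 Y40.157
G01 X95.152 Y30.817
M5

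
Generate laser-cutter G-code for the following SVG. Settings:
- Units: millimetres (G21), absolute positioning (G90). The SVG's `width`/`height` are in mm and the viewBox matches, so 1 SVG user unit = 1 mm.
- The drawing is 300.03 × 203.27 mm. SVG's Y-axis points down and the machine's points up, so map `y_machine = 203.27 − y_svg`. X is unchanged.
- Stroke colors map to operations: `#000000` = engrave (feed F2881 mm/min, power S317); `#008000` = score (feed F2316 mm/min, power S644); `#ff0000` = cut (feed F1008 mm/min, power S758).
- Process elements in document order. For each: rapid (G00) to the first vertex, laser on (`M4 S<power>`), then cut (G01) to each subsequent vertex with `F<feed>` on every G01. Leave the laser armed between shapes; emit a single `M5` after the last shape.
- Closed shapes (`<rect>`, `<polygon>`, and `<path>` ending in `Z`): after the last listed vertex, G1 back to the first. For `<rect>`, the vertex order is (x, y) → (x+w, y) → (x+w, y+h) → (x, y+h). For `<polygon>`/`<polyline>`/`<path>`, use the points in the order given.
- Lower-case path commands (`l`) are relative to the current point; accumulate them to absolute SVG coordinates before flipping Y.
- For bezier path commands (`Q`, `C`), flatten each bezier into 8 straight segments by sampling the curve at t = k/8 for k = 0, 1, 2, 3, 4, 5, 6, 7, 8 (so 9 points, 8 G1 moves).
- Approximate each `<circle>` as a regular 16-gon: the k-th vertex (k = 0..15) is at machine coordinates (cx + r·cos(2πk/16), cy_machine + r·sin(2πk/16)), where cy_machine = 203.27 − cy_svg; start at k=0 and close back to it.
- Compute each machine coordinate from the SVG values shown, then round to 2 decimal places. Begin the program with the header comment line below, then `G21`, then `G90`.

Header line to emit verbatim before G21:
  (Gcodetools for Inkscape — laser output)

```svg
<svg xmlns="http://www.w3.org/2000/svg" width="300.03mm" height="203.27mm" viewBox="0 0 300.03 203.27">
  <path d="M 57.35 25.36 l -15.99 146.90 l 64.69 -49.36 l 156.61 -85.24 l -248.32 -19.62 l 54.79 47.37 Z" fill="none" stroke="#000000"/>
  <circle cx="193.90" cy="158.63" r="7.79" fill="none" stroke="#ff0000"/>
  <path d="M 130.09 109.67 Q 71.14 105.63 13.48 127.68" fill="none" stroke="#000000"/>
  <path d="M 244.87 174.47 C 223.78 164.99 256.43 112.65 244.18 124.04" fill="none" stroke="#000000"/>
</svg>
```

viewBox `0 0 300.03 203.27` with mm width/height → 1 unit = 1 mm. Flip: y_m = 203.27 − y_svg.

**Shape 1** — `<path>` closed polygon, stroke `#000000` → engrave (S317, F2881). Machine vertices: (57.35,177.91) → (41.36,31.01) → (106.05,80.37) → (262.66,165.61) → (14.34,185.23) → (69.13,137.86) → (57.35,177.91). Closed: final G1 returns to the first vertex.

**Shape 2** — `<circle>` circle, stroke `#ff0000` → cut (S758, F1008). Machine vertices: (201.69,44.64) → (201.10,47.62) → (199.41,50.15) → (196.88,51.84) → (193.90,52.43) → (190.92,51.84) → (188.39,50.15) → (186.70,47.62) → (186.11,44.64) → (186.70,41.66) → (188.39,39.13) → (190.92,37.44) → (193.90,36.85) → (196.88,37.44) → (199.41,39.13) → (201.10,41.66) → (201.69,44.64). Closed: final G1 returns to the first vertex.

**Shape 3** — `<path>` quadratic bezier, stroke `#000000` → engrave (S317, F2881). Control points (SVG): P0=(130.09,109.67), P1=(71.14,105.63), P2=(13.48,127.68); sampled at t=k/8. Machine vertices: (130.09,93.60) → (115.37,94.20) → (100.70,93.99) → (86.06,92.96) → (71.46,91.12) → (56.91,88.46) → (42.39,84.98) → (27.92,80.69) → (13.48,75.59). Open path.

**Shape 4** — `<path>` cubic bezier, stroke `#000000` → engrave (S317, F2881). Control points (SVG): P0=(244.87,174.47), P1=(223.78,164.99), P2=(256.43,112.65), P3=(244.18,124.04); sampled at t=k/8. Machine vertices: (244.87,28.80) → (239.29,34.16) → (237.59,42.28) → (238.61,51.93) → (241.21,61.84) → (244.22,70.78) → (246.49,77.49) → (246.86,80.72) → (244.18,79.23). Open path.

(Gcodetools for Inkscape — laser output)
G21
G90
G00 X57.35 Y177.91
M4 S317
G01 X41.36 Y31.01 F2881
G01 X106.05 Y80.37 F2881
G01 X262.66 Y165.61 F2881
G01 X14.34 Y185.23 F2881
G01 X69.13 Y137.86 F2881
G01 X57.35 Y177.91 F2881
G00 X201.69 Y44.64
M4 S758
G01 X201.10 Y47.62 F1008
G01 X199.41 Y50.15 F1008
G01 X196.88 Y51.84 F1008
G01 X193.90 Y52.43 F1008
G01 X190.92 Y51.84 F1008
G01 X188.39 Y50.15 F1008
G01 X186.70 Y47.62 F1008
G01 X186.11 Y44.64 F1008
G01 X186.70 Y41.66 F1008
G01 X188.39 Y39.13 F1008
G01 X190.92 Y37.44 F1008
G01 X193.90 Y36.85 F1008
G01 X196.88 Y37.44 F1008
G01 X199.41 Y39.13 F1008
G01 X201.10 Y41.66 F1008
G01 X201.69 Y44.64 F1008
G00 X130.09 Y93.60
M4 S317
G01 X115.37 Y94.20 F2881
G01 X100.70 Y93.99 F2881
G01 X86.06 Y92.96 F2881
G01 X71.46 Y91.12 F2881
G01 X56.91 Y88.46 F2881
G01 X42.39 Y84.98 F2881
G01 X27.92 Y80.69 F2881
G01 X13.48 Y75.59 F2881
G00 X244.87 Y28.80
M4 S317
G01 X239.29 Y34.16 F2881
G01 X237.59 Y42.28 F2881
G01 X238.61 Y51.93 F2881
G01 X241.21 Y61.84 F2881
G01 X244.22 Y70.78 F2881
G01 X246.49 Y77.49 F2881
G01 X246.86 Y80.72 F2881
G01 X244.18 Y79.23 F2881
M5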